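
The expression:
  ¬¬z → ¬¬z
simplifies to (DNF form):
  True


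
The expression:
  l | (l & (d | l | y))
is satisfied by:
  {l: True}


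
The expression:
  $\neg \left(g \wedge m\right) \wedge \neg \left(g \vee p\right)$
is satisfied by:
  {g: False, p: False}


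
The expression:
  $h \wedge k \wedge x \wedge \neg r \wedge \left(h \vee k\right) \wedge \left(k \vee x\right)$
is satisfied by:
  {h: True, x: True, k: True, r: False}


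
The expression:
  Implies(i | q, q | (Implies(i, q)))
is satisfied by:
  {q: True, i: False}
  {i: False, q: False}
  {i: True, q: True}


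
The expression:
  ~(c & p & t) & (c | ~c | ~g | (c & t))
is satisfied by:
  {p: False, c: False, t: False}
  {t: True, p: False, c: False}
  {c: True, p: False, t: False}
  {t: True, c: True, p: False}
  {p: True, t: False, c: False}
  {t: True, p: True, c: False}
  {c: True, p: True, t: False}


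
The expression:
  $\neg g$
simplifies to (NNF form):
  $\neg g$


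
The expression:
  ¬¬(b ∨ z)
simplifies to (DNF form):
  b ∨ z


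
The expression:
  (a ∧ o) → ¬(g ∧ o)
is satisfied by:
  {g: False, o: False, a: False}
  {a: True, g: False, o: False}
  {o: True, g: False, a: False}
  {a: True, o: True, g: False}
  {g: True, a: False, o: False}
  {a: True, g: True, o: False}
  {o: True, g: True, a: False}


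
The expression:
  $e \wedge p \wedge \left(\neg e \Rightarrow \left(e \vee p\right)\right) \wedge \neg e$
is never true.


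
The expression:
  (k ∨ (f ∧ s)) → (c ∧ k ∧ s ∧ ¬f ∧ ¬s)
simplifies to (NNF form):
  ¬k ∧ (¬f ∨ ¬s)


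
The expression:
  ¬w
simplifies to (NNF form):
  ¬w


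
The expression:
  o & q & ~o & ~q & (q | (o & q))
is never true.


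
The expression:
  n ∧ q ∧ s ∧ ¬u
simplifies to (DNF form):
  n ∧ q ∧ s ∧ ¬u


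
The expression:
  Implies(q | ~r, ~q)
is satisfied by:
  {q: False}


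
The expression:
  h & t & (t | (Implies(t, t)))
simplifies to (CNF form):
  h & t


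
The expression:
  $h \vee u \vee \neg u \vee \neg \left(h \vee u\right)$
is always true.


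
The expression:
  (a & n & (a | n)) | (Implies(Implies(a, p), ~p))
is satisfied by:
  {a: True, n: True, p: False}
  {a: True, n: False, p: False}
  {n: True, a: False, p: False}
  {a: False, n: False, p: False}
  {a: True, p: True, n: True}


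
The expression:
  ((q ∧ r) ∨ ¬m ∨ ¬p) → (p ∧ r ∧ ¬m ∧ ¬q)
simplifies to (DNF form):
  (m ∧ p ∧ ¬q) ∨ (m ∧ p ∧ ¬r) ∨ (p ∧ r ∧ ¬q) ∨ (p ∧ r ∧ ¬r)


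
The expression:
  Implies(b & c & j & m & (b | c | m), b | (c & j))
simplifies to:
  True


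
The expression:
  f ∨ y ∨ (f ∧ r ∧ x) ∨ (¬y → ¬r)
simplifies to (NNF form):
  f ∨ y ∨ ¬r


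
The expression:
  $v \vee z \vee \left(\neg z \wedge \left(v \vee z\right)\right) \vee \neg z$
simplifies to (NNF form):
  $\text{True}$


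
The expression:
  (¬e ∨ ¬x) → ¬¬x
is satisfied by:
  {x: True}


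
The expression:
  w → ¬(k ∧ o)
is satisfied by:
  {w: False, k: False, o: False}
  {o: True, w: False, k: False}
  {k: True, w: False, o: False}
  {o: True, k: True, w: False}
  {w: True, o: False, k: False}
  {o: True, w: True, k: False}
  {k: True, w: True, o: False}


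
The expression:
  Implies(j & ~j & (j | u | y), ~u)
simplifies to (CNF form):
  True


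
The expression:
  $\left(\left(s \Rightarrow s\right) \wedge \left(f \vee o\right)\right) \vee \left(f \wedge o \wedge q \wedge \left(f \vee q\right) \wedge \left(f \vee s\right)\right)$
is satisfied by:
  {o: True, f: True}
  {o: True, f: False}
  {f: True, o: False}


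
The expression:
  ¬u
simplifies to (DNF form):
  ¬u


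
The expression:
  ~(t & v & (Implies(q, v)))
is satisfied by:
  {v: False, t: False}
  {t: True, v: False}
  {v: True, t: False}


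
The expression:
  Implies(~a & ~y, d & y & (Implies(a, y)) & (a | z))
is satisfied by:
  {a: True, y: True}
  {a: True, y: False}
  {y: True, a: False}


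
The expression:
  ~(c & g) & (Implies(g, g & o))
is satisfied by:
  {o: True, c: False, g: False}
  {c: False, g: False, o: False}
  {o: True, c: True, g: False}
  {c: True, o: False, g: False}
  {g: True, o: True, c: False}


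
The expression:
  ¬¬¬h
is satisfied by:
  {h: False}


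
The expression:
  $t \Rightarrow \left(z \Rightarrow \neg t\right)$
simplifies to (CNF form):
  $\neg t \vee \neg z$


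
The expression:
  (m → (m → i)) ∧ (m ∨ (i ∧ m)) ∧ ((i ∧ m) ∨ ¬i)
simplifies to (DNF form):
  i ∧ m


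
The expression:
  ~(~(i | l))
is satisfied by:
  {i: True, l: True}
  {i: True, l: False}
  {l: True, i: False}


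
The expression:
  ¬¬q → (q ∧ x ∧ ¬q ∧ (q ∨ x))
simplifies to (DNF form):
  ¬q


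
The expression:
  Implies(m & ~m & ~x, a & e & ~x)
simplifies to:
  True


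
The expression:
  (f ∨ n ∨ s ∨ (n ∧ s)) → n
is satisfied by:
  {n: True, s: False, f: False}
  {f: True, n: True, s: False}
  {n: True, s: True, f: False}
  {f: True, n: True, s: True}
  {f: False, s: False, n: False}


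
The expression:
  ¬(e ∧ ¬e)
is always true.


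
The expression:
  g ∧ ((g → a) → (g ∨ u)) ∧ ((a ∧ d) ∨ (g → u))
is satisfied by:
  {a: True, u: True, d: True, g: True}
  {a: True, u: True, g: True, d: False}
  {u: True, d: True, g: True, a: False}
  {u: True, g: True, d: False, a: False}
  {a: True, d: True, g: True, u: False}


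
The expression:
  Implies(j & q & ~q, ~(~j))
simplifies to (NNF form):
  True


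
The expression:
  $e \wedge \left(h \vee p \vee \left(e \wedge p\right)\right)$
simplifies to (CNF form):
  $e \wedge \left(h \vee p\right)$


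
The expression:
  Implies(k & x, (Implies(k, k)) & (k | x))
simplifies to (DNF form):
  True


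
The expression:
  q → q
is always true.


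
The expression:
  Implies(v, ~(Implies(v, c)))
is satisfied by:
  {v: False, c: False}
  {c: True, v: False}
  {v: True, c: False}


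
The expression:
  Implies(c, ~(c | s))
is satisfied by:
  {c: False}


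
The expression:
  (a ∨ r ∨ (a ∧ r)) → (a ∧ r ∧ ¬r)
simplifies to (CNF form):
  ¬a ∧ ¬r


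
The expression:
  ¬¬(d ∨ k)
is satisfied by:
  {d: True, k: True}
  {d: True, k: False}
  {k: True, d: False}


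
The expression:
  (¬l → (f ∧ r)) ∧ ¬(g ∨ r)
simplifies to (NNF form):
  l ∧ ¬g ∧ ¬r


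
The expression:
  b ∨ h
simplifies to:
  b ∨ h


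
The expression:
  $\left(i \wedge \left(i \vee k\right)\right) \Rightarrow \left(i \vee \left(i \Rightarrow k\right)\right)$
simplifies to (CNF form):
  $\text{True}$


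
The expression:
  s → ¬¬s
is always true.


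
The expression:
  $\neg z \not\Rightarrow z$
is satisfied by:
  {z: False}


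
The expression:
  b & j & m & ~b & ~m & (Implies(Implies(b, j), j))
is never true.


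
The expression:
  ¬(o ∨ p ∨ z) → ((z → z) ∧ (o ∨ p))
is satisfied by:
  {o: True, z: True, p: True}
  {o: True, z: True, p: False}
  {o: True, p: True, z: False}
  {o: True, p: False, z: False}
  {z: True, p: True, o: False}
  {z: True, p: False, o: False}
  {p: True, z: False, o: False}


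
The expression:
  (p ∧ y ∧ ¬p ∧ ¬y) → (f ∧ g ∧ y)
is always true.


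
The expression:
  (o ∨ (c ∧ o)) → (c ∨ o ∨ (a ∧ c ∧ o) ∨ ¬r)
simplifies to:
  True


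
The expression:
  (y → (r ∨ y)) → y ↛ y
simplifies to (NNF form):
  False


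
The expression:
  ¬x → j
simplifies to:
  j ∨ x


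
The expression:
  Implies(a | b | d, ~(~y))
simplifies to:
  y | (~a & ~b & ~d)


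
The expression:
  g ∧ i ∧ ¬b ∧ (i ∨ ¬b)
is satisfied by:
  {i: True, g: True, b: False}


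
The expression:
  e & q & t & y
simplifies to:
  e & q & t & y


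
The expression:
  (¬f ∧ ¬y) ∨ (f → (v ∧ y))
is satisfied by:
  {v: True, y: True, f: False}
  {v: True, y: False, f: False}
  {y: True, v: False, f: False}
  {v: False, y: False, f: False}
  {f: True, v: True, y: True}


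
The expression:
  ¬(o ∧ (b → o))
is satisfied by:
  {o: False}


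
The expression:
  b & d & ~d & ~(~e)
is never true.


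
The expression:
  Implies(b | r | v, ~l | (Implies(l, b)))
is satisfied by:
  {b: True, v: False, l: False, r: False}
  {r: True, b: True, v: False, l: False}
  {b: True, v: True, l: False, r: False}
  {r: True, b: True, v: True, l: False}
  {r: False, v: False, l: False, b: False}
  {r: True, v: False, l: False, b: False}
  {v: True, r: False, l: False, b: False}
  {r: True, v: True, l: False, b: False}
  {l: True, b: True, r: False, v: False}
  {r: True, l: True, b: True, v: False}
  {l: True, b: True, v: True, r: False}
  {r: True, l: True, b: True, v: True}
  {l: True, b: False, v: False, r: False}


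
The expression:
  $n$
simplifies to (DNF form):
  $n$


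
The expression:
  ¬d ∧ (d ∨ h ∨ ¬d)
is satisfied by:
  {d: False}


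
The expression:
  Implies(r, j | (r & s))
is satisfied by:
  {s: True, j: True, r: False}
  {s: True, j: False, r: False}
  {j: True, s: False, r: False}
  {s: False, j: False, r: False}
  {r: True, s: True, j: True}
  {r: True, s: True, j: False}
  {r: True, j: True, s: False}


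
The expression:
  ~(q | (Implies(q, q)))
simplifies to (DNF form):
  False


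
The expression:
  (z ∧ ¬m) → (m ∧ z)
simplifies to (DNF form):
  m ∨ ¬z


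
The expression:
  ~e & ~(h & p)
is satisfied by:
  {p: False, e: False, h: False}
  {h: True, p: False, e: False}
  {p: True, h: False, e: False}


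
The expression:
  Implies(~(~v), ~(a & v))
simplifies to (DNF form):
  ~a | ~v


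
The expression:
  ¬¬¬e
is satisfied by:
  {e: False}


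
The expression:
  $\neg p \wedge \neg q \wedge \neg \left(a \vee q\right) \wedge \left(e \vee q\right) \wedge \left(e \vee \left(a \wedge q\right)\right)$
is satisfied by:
  {e: True, q: False, p: False, a: False}


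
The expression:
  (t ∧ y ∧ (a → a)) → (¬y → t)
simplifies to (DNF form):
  True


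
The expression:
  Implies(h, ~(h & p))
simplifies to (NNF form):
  ~h | ~p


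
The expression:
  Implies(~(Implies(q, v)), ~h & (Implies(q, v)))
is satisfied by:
  {v: True, q: False}
  {q: False, v: False}
  {q: True, v: True}


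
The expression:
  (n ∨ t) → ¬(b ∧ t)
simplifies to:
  ¬b ∨ ¬t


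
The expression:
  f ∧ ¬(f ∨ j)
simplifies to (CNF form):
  False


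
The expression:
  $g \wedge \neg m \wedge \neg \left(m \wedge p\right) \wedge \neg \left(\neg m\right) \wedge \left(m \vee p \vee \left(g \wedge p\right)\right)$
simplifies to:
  $\text{False}$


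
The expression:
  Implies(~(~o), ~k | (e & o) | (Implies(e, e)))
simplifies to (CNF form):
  True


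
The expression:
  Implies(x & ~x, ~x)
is always true.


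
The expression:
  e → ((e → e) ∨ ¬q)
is always true.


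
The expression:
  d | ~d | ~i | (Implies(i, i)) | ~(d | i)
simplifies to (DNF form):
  True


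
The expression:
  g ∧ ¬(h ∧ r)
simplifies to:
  g ∧ (¬h ∨ ¬r)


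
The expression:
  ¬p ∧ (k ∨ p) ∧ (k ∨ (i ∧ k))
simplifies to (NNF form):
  k ∧ ¬p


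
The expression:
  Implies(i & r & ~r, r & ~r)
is always true.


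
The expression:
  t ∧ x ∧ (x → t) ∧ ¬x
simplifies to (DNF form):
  False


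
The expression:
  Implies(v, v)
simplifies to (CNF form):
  True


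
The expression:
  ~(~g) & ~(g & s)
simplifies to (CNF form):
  g & ~s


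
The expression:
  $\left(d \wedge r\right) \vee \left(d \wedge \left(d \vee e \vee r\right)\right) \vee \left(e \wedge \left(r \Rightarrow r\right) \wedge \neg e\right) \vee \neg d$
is always true.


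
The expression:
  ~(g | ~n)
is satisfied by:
  {n: True, g: False}


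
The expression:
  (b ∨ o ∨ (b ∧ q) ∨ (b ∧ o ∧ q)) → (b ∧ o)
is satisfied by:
  {o: False, b: False}
  {b: True, o: True}


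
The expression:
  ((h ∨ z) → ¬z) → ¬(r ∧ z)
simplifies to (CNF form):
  True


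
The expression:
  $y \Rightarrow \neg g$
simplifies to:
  $\neg g \vee \neg y$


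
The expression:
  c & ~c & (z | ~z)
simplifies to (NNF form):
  False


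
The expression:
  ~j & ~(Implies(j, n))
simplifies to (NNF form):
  False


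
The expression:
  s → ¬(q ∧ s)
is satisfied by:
  {s: False, q: False}
  {q: True, s: False}
  {s: True, q: False}


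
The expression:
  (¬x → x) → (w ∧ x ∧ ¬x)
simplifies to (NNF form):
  ¬x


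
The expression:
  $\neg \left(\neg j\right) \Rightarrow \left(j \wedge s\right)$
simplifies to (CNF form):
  $s \vee \neg j$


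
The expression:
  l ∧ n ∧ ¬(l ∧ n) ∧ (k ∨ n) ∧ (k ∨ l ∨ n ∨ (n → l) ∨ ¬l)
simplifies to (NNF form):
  False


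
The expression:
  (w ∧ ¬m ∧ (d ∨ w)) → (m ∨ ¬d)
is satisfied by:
  {m: True, w: False, d: False}
  {w: False, d: False, m: False}
  {d: True, m: True, w: False}
  {d: True, w: False, m: False}
  {m: True, w: True, d: False}
  {w: True, m: False, d: False}
  {d: True, w: True, m: True}


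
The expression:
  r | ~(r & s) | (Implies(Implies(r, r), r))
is always true.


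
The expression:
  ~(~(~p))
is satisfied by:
  {p: False}


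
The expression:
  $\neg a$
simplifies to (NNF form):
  $\neg a$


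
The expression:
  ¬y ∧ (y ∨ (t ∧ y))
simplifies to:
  False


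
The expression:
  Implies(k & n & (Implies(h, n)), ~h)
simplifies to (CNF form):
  ~h | ~k | ~n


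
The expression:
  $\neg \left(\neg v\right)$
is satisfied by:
  {v: True}


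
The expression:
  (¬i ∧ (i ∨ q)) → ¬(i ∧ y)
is always true.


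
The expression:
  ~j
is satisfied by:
  {j: False}


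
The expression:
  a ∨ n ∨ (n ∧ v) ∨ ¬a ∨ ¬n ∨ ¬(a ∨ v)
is always true.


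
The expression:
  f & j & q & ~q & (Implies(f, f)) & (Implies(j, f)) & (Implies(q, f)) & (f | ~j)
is never true.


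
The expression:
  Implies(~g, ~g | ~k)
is always true.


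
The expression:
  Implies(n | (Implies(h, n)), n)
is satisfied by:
  {n: True, h: True}
  {n: True, h: False}
  {h: True, n: False}


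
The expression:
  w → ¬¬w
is always true.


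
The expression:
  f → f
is always true.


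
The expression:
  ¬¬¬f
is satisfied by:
  {f: False}


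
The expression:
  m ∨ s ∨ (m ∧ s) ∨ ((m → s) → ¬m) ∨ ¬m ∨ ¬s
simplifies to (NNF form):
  True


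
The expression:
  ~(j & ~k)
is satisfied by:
  {k: True, j: False}
  {j: False, k: False}
  {j: True, k: True}


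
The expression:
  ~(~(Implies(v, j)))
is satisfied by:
  {j: True, v: False}
  {v: False, j: False}
  {v: True, j: True}


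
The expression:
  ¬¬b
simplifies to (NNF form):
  b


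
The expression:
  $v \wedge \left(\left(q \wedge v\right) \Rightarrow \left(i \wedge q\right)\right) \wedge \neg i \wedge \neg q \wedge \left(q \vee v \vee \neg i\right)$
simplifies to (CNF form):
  $v \wedge \neg i \wedge \neg q$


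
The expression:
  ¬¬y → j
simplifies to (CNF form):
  j ∨ ¬y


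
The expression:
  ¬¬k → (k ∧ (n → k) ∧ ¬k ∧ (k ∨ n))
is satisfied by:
  {k: False}


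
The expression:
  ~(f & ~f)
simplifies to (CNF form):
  True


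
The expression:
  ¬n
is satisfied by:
  {n: False}


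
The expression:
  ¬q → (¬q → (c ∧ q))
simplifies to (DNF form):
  q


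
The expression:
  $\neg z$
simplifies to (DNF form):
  $\neg z$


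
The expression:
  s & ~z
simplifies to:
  s & ~z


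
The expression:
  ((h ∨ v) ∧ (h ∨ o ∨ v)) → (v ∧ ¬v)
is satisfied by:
  {v: False, h: False}


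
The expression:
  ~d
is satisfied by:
  {d: False}


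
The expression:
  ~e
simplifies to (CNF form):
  ~e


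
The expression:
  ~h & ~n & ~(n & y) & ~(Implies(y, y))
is never true.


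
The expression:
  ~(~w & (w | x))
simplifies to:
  w | ~x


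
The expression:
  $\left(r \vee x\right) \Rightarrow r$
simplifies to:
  $r \vee \neg x$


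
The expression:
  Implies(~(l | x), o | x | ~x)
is always true.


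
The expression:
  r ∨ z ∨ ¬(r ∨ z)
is always true.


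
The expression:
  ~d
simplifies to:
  ~d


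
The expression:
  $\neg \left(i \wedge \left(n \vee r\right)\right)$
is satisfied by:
  {n: False, i: False, r: False}
  {r: True, n: False, i: False}
  {n: True, r: False, i: False}
  {r: True, n: True, i: False}
  {i: True, r: False, n: False}


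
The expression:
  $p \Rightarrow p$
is always true.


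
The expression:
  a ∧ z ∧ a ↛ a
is never true.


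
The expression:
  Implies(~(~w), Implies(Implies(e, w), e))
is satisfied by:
  {e: True, w: False}
  {w: False, e: False}
  {w: True, e: True}


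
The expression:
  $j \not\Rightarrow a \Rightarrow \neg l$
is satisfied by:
  {a: True, l: False, j: False}
  {l: False, j: False, a: False}
  {j: True, a: True, l: False}
  {j: True, l: False, a: False}
  {a: True, l: True, j: False}
  {l: True, a: False, j: False}
  {j: True, l: True, a: True}


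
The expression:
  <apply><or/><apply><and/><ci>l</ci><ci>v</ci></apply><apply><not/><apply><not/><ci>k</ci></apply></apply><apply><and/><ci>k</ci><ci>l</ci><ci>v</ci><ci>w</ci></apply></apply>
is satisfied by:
  {k: True, l: True, v: True}
  {k: True, l: True, v: False}
  {k: True, v: True, l: False}
  {k: True, v: False, l: False}
  {l: True, v: True, k: False}


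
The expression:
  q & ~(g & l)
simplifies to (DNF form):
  (q & ~g) | (q & ~l)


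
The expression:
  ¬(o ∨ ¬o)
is never true.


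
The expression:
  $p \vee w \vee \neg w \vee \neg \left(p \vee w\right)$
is always true.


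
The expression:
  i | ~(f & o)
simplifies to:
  i | ~f | ~o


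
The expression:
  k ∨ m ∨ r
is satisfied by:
  {r: True, k: True, m: True}
  {r: True, k: True, m: False}
  {r: True, m: True, k: False}
  {r: True, m: False, k: False}
  {k: True, m: True, r: False}
  {k: True, m: False, r: False}
  {m: True, k: False, r: False}


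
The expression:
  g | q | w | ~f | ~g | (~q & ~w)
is always true.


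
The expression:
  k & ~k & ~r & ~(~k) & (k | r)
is never true.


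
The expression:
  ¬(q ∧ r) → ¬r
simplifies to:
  q ∨ ¬r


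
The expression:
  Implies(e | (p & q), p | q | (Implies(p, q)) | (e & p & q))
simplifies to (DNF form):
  True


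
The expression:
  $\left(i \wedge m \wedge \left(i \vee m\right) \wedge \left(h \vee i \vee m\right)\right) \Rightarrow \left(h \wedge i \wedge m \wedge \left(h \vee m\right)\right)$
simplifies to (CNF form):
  $h \vee \neg i \vee \neg m$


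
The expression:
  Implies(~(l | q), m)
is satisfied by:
  {m: True, q: True, l: True}
  {m: True, q: True, l: False}
  {m: True, l: True, q: False}
  {m: True, l: False, q: False}
  {q: True, l: True, m: False}
  {q: True, l: False, m: False}
  {l: True, q: False, m: False}


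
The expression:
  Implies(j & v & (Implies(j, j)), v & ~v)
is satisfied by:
  {v: False, j: False}
  {j: True, v: False}
  {v: True, j: False}


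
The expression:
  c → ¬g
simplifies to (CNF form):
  ¬c ∨ ¬g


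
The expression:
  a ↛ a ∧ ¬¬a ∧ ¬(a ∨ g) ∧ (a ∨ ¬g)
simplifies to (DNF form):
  False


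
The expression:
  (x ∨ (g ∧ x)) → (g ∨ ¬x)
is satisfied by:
  {g: True, x: False}
  {x: False, g: False}
  {x: True, g: True}


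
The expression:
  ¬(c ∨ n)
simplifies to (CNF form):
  ¬c ∧ ¬n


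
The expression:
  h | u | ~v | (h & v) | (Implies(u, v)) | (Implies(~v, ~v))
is always true.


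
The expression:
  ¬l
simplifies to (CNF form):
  ¬l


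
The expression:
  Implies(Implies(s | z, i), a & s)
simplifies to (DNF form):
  (a & s) | (s & ~i) | (z & ~i)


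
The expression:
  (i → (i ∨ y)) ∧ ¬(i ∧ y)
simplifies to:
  ¬i ∨ ¬y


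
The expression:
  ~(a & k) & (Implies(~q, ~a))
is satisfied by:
  {q: True, a: False, k: False}
  {q: False, a: False, k: False}
  {k: True, q: True, a: False}
  {k: True, q: False, a: False}
  {a: True, q: True, k: False}


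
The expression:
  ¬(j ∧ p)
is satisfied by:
  {p: False, j: False}
  {j: True, p: False}
  {p: True, j: False}


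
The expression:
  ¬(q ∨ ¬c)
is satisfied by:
  {c: True, q: False}


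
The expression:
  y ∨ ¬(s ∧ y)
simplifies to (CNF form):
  True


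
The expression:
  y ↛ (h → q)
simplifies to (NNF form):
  h ∧ y ∧ ¬q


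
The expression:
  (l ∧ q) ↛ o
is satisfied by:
  {q: True, l: True, o: False}


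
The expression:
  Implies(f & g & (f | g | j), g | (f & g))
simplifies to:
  True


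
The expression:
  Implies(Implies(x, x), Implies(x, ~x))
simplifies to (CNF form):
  ~x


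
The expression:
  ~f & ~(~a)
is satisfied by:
  {a: True, f: False}


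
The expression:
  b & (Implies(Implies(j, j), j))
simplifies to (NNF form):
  b & j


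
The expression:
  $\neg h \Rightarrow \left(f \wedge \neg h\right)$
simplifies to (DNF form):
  $f \vee h$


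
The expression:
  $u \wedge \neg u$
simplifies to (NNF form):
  $\text{False}$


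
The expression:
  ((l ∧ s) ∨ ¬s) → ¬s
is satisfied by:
  {l: False, s: False}
  {s: True, l: False}
  {l: True, s: False}


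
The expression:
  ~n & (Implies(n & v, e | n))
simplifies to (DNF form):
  ~n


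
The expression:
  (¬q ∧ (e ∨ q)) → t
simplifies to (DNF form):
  q ∨ t ∨ ¬e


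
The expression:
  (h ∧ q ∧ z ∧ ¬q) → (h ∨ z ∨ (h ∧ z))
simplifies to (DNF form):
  True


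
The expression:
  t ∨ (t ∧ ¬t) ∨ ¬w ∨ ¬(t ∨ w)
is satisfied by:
  {t: True, w: False}
  {w: False, t: False}
  {w: True, t: True}


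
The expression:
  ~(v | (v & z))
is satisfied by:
  {v: False}


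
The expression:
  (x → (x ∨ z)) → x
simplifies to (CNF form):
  x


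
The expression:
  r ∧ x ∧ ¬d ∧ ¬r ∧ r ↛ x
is never true.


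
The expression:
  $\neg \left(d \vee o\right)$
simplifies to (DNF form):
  $\neg d \wedge \neg o$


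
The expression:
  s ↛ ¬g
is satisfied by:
  {s: True, g: True}


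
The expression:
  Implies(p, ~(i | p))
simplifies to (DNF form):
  ~p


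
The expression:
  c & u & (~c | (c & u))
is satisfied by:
  {c: True, u: True}


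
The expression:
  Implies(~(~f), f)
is always true.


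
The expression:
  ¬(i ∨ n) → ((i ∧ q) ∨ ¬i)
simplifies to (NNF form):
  True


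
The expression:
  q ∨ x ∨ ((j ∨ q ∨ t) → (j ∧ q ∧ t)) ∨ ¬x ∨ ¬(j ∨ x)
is always true.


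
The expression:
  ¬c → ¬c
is always true.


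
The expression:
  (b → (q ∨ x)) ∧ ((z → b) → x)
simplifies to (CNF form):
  (x ∨ z) ∧ (x ∨ ¬b)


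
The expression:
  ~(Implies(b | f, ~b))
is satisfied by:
  {b: True}


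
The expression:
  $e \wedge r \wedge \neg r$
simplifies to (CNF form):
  $\text{False}$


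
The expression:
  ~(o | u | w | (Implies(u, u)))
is never true.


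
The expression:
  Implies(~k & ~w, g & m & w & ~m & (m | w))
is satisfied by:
  {k: True, w: True}
  {k: True, w: False}
  {w: True, k: False}


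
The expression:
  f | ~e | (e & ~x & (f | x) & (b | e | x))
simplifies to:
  f | ~e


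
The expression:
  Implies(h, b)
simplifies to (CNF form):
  b | ~h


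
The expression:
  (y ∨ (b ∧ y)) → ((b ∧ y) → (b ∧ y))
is always true.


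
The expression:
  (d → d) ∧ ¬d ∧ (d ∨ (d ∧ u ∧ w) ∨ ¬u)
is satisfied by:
  {u: False, d: False}


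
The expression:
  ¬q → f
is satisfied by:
  {q: True, f: True}
  {q: True, f: False}
  {f: True, q: False}


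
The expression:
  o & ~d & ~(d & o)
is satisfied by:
  {o: True, d: False}


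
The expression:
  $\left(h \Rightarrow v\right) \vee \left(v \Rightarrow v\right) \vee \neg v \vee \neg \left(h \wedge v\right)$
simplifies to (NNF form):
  $\text{True}$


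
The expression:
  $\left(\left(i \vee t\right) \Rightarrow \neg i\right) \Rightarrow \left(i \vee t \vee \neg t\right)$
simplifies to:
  $\text{True}$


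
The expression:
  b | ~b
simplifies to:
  True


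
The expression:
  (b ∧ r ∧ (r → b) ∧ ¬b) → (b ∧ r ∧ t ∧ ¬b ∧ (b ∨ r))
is always true.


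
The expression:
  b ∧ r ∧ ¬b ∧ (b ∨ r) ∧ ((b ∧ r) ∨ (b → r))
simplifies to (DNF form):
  False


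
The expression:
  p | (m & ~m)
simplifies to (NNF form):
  p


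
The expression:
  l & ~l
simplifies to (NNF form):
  False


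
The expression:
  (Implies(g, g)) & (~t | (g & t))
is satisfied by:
  {g: True, t: False}
  {t: False, g: False}
  {t: True, g: True}


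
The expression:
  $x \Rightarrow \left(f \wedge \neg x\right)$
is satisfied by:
  {x: False}


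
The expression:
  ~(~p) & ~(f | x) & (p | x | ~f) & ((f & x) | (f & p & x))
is never true.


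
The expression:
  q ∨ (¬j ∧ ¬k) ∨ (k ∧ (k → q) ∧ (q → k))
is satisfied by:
  {q: True, j: False, k: False}
  {q: True, k: True, j: False}
  {q: True, j: True, k: False}
  {q: True, k: True, j: True}
  {k: False, j: False, q: False}


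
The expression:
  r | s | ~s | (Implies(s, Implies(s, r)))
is always true.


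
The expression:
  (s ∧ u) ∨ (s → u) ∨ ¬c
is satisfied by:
  {u: True, s: False, c: False}
  {s: False, c: False, u: False}
  {u: True, c: True, s: False}
  {c: True, s: False, u: False}
  {u: True, s: True, c: False}
  {s: True, u: False, c: False}
  {u: True, c: True, s: True}


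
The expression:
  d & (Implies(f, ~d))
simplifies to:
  d & ~f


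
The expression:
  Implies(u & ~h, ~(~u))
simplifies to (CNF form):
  True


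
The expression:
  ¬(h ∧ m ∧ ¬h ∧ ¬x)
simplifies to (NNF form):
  True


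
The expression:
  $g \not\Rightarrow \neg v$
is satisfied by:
  {g: True, v: True}


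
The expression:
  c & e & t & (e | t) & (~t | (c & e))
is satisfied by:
  {t: True, c: True, e: True}


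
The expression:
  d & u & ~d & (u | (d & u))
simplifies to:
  False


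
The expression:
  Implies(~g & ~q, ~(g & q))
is always true.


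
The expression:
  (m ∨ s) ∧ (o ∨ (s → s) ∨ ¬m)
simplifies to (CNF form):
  m ∨ s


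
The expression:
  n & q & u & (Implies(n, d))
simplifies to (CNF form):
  d & n & q & u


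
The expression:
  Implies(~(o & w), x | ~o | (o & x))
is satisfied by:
  {x: True, w: True, o: False}
  {x: True, w: False, o: False}
  {w: True, x: False, o: False}
  {x: False, w: False, o: False}
  {x: True, o: True, w: True}
  {x: True, o: True, w: False}
  {o: True, w: True, x: False}


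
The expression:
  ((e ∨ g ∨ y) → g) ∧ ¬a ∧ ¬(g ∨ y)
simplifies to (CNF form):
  ¬a ∧ ¬e ∧ ¬g ∧ ¬y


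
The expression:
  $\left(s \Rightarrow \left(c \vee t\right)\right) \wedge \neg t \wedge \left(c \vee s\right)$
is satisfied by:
  {c: True, t: False}


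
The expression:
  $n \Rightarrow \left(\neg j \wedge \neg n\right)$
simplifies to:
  $\neg n$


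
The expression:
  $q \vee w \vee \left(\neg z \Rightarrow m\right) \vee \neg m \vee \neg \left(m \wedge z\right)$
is always true.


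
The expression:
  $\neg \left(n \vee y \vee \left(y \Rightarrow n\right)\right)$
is never true.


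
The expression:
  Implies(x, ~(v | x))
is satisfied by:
  {x: False}


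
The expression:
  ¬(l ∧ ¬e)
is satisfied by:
  {e: True, l: False}
  {l: False, e: False}
  {l: True, e: True}


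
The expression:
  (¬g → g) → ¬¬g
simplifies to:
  True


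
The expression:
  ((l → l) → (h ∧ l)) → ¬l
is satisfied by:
  {l: False, h: False}
  {h: True, l: False}
  {l: True, h: False}


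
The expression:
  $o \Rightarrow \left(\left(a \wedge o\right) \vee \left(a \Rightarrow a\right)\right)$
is always true.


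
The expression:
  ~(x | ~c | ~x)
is never true.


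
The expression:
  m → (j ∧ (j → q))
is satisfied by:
  {j: True, q: True, m: False}
  {j: True, q: False, m: False}
  {q: True, j: False, m: False}
  {j: False, q: False, m: False}
  {m: True, j: True, q: True}


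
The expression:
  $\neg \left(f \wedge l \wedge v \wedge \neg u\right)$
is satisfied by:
  {u: True, l: False, v: False, f: False}
  {u: False, l: False, v: False, f: False}
  {f: True, u: True, l: False, v: False}
  {f: True, u: False, l: False, v: False}
  {u: True, v: True, f: False, l: False}
  {v: True, f: False, l: False, u: False}
  {f: True, v: True, u: True, l: False}
  {f: True, v: True, u: False, l: False}
  {u: True, l: True, f: False, v: False}
  {l: True, f: False, v: False, u: False}
  {u: True, f: True, l: True, v: False}
  {f: True, l: True, u: False, v: False}
  {u: True, v: True, l: True, f: False}
  {v: True, l: True, f: False, u: False}
  {f: True, v: True, l: True, u: True}


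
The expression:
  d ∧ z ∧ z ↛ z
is never true.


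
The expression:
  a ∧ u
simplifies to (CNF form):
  a ∧ u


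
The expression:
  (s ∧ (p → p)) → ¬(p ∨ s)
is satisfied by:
  {s: False}


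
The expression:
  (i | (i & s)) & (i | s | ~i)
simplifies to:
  i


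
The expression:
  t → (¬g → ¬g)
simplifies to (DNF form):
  True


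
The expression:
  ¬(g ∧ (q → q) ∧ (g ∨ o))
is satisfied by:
  {g: False}


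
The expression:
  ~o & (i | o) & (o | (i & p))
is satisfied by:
  {i: True, p: True, o: False}


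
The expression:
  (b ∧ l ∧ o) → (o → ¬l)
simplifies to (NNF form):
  ¬b ∨ ¬l ∨ ¬o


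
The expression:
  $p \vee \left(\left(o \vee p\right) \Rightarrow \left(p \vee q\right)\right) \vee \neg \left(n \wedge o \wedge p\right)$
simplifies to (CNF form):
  $\text{True}$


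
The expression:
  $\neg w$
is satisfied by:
  {w: False}


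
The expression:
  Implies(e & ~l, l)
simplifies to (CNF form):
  l | ~e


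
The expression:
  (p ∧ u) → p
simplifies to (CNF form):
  True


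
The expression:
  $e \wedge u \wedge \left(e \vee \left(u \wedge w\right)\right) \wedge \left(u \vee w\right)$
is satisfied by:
  {e: True, u: True}


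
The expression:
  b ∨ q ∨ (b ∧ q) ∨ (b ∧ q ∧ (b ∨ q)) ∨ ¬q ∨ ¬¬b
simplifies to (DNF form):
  True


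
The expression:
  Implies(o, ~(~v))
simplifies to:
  v | ~o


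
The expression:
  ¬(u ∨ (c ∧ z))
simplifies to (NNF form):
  ¬u ∧ (¬c ∨ ¬z)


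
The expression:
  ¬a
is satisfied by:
  {a: False}


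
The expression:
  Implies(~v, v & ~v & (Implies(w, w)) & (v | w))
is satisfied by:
  {v: True}


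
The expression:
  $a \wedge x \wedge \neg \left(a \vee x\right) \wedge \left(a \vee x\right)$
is never true.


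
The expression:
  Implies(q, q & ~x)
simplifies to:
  ~q | ~x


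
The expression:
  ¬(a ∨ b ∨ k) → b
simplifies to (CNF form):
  a ∨ b ∨ k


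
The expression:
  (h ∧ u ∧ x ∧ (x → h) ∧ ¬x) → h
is always true.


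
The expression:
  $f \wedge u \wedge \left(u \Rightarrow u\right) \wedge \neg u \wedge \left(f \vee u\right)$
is never true.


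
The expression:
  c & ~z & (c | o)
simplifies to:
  c & ~z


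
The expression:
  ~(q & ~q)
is always true.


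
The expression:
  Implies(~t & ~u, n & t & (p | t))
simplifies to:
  t | u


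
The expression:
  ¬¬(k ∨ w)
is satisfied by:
  {k: True, w: True}
  {k: True, w: False}
  {w: True, k: False}


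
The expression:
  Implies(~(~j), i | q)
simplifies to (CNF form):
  i | q | ~j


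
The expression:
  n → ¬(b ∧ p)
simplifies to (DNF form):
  ¬b ∨ ¬n ∨ ¬p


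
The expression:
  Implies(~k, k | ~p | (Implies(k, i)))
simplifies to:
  True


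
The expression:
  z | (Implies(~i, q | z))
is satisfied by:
  {i: True, q: True, z: True}
  {i: True, q: True, z: False}
  {i: True, z: True, q: False}
  {i: True, z: False, q: False}
  {q: True, z: True, i: False}
  {q: True, z: False, i: False}
  {z: True, q: False, i: False}


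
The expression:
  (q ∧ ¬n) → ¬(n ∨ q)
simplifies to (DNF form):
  n ∨ ¬q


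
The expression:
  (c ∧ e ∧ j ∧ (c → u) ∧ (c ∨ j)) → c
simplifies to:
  True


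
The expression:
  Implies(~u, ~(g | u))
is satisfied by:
  {u: True, g: False}
  {g: False, u: False}
  {g: True, u: True}


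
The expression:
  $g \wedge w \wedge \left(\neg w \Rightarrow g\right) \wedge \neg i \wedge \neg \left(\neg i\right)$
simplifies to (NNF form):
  $\text{False}$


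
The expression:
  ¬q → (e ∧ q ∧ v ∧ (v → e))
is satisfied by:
  {q: True}


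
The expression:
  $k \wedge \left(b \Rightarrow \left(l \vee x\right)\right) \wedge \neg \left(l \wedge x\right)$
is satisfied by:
  {k: True, b: False, l: False, x: False}
  {x: True, k: True, b: False, l: False}
  {l: True, k: True, b: False, x: False}
  {x: True, b: True, k: True, l: False}
  {l: True, b: True, k: True, x: False}


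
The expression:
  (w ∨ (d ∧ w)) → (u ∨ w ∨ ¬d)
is always true.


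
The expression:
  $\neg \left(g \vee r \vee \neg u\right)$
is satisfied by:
  {u: True, g: False, r: False}


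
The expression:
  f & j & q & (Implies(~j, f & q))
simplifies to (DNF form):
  f & j & q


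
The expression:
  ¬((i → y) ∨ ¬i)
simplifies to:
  i ∧ ¬y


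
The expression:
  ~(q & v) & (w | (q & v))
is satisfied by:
  {w: True, v: False, q: False}
  {w: True, q: True, v: False}
  {w: True, v: True, q: False}


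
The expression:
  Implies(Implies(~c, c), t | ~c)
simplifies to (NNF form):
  t | ~c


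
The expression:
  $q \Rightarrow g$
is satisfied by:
  {g: True, q: False}
  {q: False, g: False}
  {q: True, g: True}


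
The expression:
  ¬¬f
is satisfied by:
  {f: True}


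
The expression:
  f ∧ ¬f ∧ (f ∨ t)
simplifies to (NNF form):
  False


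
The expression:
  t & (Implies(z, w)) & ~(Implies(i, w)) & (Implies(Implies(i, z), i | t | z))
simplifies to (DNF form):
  i & t & ~w & ~z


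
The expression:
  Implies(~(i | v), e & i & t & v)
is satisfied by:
  {i: True, v: True}
  {i: True, v: False}
  {v: True, i: False}


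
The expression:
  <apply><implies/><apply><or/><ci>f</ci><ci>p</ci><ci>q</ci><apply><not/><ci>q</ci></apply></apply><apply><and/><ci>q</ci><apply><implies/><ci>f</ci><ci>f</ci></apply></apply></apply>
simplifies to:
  <ci>q</ci>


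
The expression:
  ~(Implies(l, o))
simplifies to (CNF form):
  l & ~o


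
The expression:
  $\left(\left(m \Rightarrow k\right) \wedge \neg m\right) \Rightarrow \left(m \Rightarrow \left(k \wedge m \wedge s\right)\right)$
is always true.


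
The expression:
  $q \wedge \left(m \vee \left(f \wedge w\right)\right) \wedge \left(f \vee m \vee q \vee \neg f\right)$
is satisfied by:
  {m: True, w: True, f: True, q: True}
  {m: True, w: True, q: True, f: False}
  {m: True, f: True, q: True, w: False}
  {m: True, q: True, f: False, w: False}
  {w: True, f: True, q: True, m: False}


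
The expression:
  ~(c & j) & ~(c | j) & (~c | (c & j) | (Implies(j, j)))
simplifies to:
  ~c & ~j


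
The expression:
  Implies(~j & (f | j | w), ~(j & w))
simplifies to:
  True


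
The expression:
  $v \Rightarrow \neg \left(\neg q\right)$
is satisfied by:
  {q: True, v: False}
  {v: False, q: False}
  {v: True, q: True}


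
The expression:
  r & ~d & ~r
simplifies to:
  False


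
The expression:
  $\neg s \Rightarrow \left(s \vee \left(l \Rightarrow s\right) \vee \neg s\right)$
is always true.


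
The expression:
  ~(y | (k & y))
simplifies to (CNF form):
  ~y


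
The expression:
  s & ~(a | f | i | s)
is never true.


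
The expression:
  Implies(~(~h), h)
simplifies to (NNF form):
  True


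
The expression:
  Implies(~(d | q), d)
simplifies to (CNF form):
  d | q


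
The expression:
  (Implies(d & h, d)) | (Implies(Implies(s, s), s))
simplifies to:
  True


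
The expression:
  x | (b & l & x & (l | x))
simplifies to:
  x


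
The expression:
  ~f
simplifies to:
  ~f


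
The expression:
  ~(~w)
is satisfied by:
  {w: True}


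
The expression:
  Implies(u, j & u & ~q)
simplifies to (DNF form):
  ~u | (j & ~q)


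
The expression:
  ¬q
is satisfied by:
  {q: False}


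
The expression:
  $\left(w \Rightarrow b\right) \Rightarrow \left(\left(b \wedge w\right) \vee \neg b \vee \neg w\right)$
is always true.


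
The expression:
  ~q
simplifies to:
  ~q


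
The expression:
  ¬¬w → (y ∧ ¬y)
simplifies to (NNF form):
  ¬w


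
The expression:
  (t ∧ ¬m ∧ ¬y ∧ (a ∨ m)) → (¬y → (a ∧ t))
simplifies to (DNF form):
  True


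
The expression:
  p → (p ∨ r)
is always true.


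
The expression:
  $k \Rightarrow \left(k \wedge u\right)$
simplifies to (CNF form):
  $u \vee \neg k$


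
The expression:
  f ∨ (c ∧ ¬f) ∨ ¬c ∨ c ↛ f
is always true.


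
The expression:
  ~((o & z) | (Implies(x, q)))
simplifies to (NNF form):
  x & ~q & (~o | ~z)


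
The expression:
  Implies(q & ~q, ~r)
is always true.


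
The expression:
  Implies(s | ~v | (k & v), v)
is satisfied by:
  {v: True}


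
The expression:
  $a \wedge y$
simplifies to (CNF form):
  $a \wedge y$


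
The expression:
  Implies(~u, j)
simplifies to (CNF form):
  j | u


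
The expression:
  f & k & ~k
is never true.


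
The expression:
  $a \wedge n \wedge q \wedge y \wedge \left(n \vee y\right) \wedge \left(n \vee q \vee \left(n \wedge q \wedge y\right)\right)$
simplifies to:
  $a \wedge n \wedge q \wedge y$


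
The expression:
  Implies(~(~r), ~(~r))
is always true.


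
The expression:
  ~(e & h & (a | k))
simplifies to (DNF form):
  ~e | ~h | (~a & ~k)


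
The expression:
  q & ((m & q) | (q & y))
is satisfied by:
  {y: True, m: True, q: True}
  {y: True, q: True, m: False}
  {m: True, q: True, y: False}


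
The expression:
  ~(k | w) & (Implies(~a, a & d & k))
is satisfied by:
  {a: True, w: False, k: False}


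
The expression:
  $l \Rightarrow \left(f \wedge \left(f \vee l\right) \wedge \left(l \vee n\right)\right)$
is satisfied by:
  {f: True, l: False}
  {l: False, f: False}
  {l: True, f: True}


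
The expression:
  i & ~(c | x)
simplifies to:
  i & ~c & ~x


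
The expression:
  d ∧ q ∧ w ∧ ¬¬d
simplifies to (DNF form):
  d ∧ q ∧ w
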